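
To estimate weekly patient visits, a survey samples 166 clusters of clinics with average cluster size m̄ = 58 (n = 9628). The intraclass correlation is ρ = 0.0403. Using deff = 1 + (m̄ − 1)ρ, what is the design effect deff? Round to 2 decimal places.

deff = 1 + (58 − 1)·0.0403 = 1 + 2.2971 = 3.2971.

3.30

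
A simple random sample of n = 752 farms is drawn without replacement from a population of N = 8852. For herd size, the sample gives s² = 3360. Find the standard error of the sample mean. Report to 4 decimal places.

Under SRS without replacement, Var(ȳ) = (1 − f)·s²/n with f = n/N = 752/8852 = 0.08495255.
Var(ȳ) = (1 − 0.08495255)·3360/752 = 0.91504745·4.4680851 = 4.0885099.
SE(ȳ) = √(4.0885099) = 2.0220.

2.0220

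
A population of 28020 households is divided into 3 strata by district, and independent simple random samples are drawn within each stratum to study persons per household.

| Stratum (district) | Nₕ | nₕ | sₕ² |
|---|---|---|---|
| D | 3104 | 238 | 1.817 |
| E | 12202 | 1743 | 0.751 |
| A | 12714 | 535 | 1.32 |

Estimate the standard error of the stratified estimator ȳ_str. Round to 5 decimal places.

0.02536

Var(ȳ_str) = Σₕ Wₕ²(1 − fₕ)sₕ²/nₕ with Wₕ = Nₕ/N, N = 28020.
D: Wₕ = 0.11077802; term = 0.11077802²·(1 − 0.07667526)·1.817/238 = 8.6504681 × 10^-5.
E: Wₕ = 0.43547466; term = 0.43547466²·(1 − 0.14284544)·0.751/1743 = 7.003699 × 10^-5.
A: Wₕ = 0.45374732; term = 0.45374732²·(1 − 0.04207960)·1.32/535 = 4.866063 × 10^-4.
Sum = 6.4314797 × 10^-4.
SE = √(6.4314797 × 10^-4) = 0.02536.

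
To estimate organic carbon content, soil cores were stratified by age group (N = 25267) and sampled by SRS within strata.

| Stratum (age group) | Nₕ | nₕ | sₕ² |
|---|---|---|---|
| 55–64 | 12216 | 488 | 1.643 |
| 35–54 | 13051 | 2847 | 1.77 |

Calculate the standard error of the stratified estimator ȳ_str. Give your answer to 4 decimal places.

0.0298

Var(ȳ_str) = Σₕ Wₕ²(1 − fₕ)sₕ²/nₕ with Wₕ = Nₕ/N, N = 25267.
55–64: Wₕ = 0.48347647; term = 0.48347647²·(1 − 0.03994761)·1.643/488 = 7.5555026 × 10^-4.
35–54: Wₕ = 0.51652353; term = 0.51652353²·(1 − 0.21814420)·1.77/2847 = 1.2968588 × 10^-4.
Sum = 8.8523614 × 10^-4.
SE = √(8.8523614 × 10^-4) = 0.0298.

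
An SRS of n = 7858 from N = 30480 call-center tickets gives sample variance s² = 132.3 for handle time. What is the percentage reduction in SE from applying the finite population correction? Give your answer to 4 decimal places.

13.8495

f = n/N = 7858/30480 = 0.25780840.
SE_no-fpc = √(s²/n) = 0.12975494; SE_fpc = √((1−f)s²/n) = 0.11178459.
Ratio = √(1−f) = 0.86150543. Reduction = 100·(1 − 0.86150543) = 13.8495%.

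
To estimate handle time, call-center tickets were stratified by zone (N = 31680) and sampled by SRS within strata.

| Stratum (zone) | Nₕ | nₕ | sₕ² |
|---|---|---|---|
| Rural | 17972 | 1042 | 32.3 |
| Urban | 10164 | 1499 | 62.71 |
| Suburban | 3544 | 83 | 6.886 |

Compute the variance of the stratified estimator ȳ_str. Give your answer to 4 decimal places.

Var(ȳ_str) = Σₕ Wₕ²(1 − fₕ)sₕ²/nₕ with Wₕ = Nₕ/N, N = 31680.
Rural: Wₕ = 0.56729798; term = 0.56729798²·(1 − 0.05797908)·32.3/1042 = 0.0093976188.
Urban: Wₕ = 0.32083333; term = 0.32083333²·(1 − 0.14748131)·62.71/1499 = 0.0036711155.
Suburban: Wₕ = 0.11186869; term = 0.11186869²·(1 − 0.02341986)·6.886/83 = 0.0010139438.
Sum = 0.014082678.

0.0141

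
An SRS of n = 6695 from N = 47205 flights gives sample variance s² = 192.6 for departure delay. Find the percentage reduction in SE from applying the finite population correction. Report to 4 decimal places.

7.3624

f = n/N = 6695/47205 = 0.14182820.
SE_no-fpc = √(s²/n) = 0.16961055; SE_fpc = √((1−f)s²/n) = 0.15712308.
Ratio = √(1−f) = 0.92637563. Reduction = 100·(1 − 0.92637563) = 7.3624%.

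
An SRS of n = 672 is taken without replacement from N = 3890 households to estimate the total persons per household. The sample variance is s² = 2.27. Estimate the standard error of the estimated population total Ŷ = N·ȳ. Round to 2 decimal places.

205.63

Var(Ŷ) = N²·Var(ȳ) = N²·(1 − n/N)·s²/n.
f = 672/3890 = 0.17275064; Var(ȳ) = 0.82724936·2.27/672 = 0.0027944286.
Var(Ŷ) = 3890² · 0.0027944286 = 42285.573.
SE(Ŷ) = √(42285.573) = 205.63.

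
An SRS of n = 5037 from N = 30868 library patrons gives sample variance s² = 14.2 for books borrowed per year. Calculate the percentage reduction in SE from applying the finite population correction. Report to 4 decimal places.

8.5221

f = n/N = 5037/30868 = 0.16317870.
SE_no-fpc = √(s²/n) = 0.053095559; SE_fpc = √((1−f)s²/n) = 0.048570722.
Ratio = √(1−f) = 0.91477937. Reduction = 100·(1 − 0.91477937) = 8.5221%.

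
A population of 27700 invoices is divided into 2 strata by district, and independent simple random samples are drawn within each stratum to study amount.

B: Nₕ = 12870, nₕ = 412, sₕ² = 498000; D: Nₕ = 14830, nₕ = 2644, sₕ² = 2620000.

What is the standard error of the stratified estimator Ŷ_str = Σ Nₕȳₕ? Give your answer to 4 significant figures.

610600

Var(Ŷ_str) = Σₕ Nₕ²(1 − fₕ)sₕ²/nₕ.
B: 12870²·(1 − 412/12870)·498000/412 = 1.9380233 × 10^11.
D: 14830²·(1 − 2644/14830)·2620000/2644 = 1.7907797 × 10^11.
Sum = 3.728803 × 10^11.
SE = √(3.728803 × 10^11) = 610600.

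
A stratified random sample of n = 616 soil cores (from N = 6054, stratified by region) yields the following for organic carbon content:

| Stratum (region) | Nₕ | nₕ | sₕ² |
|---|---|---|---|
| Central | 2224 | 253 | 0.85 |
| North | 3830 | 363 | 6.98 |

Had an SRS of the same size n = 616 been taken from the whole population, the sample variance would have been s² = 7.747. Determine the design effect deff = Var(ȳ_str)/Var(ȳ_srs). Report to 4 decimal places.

0.6523

Var(ȳ_str) = Σ Wₕ²(1−fₕ)sₕ²/nₕ with Wₕ = Nₕ/6054:
  Central: (2224/6054)²·(1−253/2224)·0.85/253 = 4.0182317 × 10^-4
  North: (3830/6054)²·(1−363/3830)·6.98/363 = 0.0069665311
  → Var(ȳ_str) = 0.0073683543.
Var(ȳ_srs) = (1 − 616/6054)·7.747/616 = 0.011296649.
deff = 0.0073683543 / 0.011296649 = 0.6523.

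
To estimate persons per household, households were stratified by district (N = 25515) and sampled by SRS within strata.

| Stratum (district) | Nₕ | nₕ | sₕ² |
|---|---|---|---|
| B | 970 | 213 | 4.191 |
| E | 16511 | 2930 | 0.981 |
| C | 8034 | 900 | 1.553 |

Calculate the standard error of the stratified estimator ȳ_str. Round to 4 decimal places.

0.0170

Var(ȳ_str) = Σₕ Wₕ²(1 − fₕ)sₕ²/nₕ with Wₕ = Nₕ/N, N = 25515.
B: Wₕ = 0.03801685; term = 0.03801685²·(1 − 0.21958763)·4.191/213 = 2.2192924 × 10^-5.
E: Wₕ = 0.64710954; term = 0.64710954²·(1 − 0.17745745)·0.981/2930 = 1.1532285 × 10^-4.
C: Wₕ = 0.31487360; term = 0.31487360²·(1 − 0.11202390)·1.553/900 = 1.5191573 × 10^-4.
Sum = 2.894315 × 10^-4.
SE = √(2.894315 × 10^-4) = 0.0170.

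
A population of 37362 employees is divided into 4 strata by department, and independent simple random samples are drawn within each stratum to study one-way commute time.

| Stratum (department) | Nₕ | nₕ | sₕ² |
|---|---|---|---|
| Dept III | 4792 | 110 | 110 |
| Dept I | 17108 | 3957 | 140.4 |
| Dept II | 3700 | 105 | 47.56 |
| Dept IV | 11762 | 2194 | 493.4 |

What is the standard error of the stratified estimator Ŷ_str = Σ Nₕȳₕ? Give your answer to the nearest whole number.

Var(Ŷ_str) = Σₕ Nₕ²(1 − fₕ)sₕ²/nₕ.
Dept III: 4792²·(1 − 110/4792)·110/110 = 2.2436144 × 10^7.
Dept I: 17108²·(1 − 3957/17108)·140.4/3957 = 7.9828704 × 10^6.
Dept II: 3700²·(1 − 105/3700)·47.56/105 = 6.0249461 × 10^6.
Dept IV: 11762²·(1 − 2194/11762)·493.4/2194 = 2.530841 × 10^7.
Sum = 6.1752371 × 10^7.
SE = √(6.1752371 × 10^7) = 7858.

7858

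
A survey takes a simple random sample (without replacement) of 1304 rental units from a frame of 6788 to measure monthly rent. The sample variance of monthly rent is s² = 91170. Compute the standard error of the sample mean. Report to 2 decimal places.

Under SRS without replacement, Var(ȳ) = (1 − f)·s²/n with f = n/N = 1304/6788 = 0.19210371.
Var(ȳ) = (1 − 0.19210371)·91170/1304 = 0.80789629·69.915644 = 56.484589.
SE(ȳ) = √(56.484589) = 7.52.

7.52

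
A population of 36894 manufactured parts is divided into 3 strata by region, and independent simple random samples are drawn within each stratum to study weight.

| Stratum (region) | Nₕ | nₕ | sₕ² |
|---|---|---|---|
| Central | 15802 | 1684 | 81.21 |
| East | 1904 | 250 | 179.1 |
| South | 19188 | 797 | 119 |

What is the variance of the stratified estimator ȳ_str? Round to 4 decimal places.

0.0483

Var(ȳ_str) = Σₕ Wₕ²(1 − fₕ)sₕ²/nₕ with Wₕ = Nₕ/N, N = 36894.
Central: Wₕ = 0.42830813; term = 0.42830813²·(1 − 0.10656879)·81.21/1684 = 0.0079038952.
East: Wₕ = 0.05160731; term = 0.05160731²·(1 − 0.13130252)·179.1/250 = 0.0016574733.
South: Wₕ = 0.52008457; term = 0.52008457²·(1 − 0.04153638)·119/797 = 0.038709023.
Sum = 0.048270392.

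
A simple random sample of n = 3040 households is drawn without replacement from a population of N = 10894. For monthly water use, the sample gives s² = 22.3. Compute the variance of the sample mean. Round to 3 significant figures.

0.00529

Under SRS without replacement, Var(ȳ) = (1 − f)·s²/n with f = n/N = 3040/10894 = 0.27905269.
Var(ȳ) = (1 − 0.27905269)·22.3/3040 = 0.72094731·0.0073355263 = 0.005288528.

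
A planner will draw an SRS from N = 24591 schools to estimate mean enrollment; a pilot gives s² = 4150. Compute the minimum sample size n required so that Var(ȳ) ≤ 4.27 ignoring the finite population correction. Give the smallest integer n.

Without fpc, n₀ = s²/D = 4150/4.27 = 971.8970.
Rounding up, n = 972.

972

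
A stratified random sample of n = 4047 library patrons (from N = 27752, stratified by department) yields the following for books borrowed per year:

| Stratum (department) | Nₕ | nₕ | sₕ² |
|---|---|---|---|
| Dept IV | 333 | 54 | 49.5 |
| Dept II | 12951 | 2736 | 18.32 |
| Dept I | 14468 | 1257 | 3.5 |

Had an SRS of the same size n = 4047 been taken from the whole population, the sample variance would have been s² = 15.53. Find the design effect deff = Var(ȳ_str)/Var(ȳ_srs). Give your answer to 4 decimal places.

0.5954

Var(ȳ_str) = Σ Wₕ²(1−fₕ)sₕ²/nₕ with Wₕ = Nₕ/27752:
  Dept IV: (333/27752)²·(1−54/333)·49.5/54 = 1.1057865 × 10^-4
  Dept II: (12951/27752)²·(1−2736/12951)·18.32/2736 = 0.0011501712
  Dept I: (14468/27752)²·(1−1257/14468)·3.5/1257 = 6.9101645 × 10^-4
  → Var(ȳ_str) = 0.0019517663.
Var(ȳ_srs) = (1 − 4047/27752)·15.53/4047 = 0.0032778111.
deff = 0.0019517663 / 0.0032778111 = 0.5954.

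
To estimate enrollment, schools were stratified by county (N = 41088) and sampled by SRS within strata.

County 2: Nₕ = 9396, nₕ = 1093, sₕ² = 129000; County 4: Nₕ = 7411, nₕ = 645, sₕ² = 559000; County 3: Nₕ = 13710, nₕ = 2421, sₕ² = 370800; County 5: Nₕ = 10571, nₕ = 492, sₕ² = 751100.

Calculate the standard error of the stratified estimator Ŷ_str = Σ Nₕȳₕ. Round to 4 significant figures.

488900

Var(Ŷ_str) = Σₕ Nₕ²(1 − fₕ)sₕ²/nₕ.
County 2: 9396²·(1 − 1093/9396)·129000/1093 = 9.2076244 × 10^9.
County 4: 7411²·(1 − 645/7411)·559000/645 = 4.3457116 × 10^10.
County 3: 13710²·(1 − 2421/13710)·370800/2421 = 2.3704886 × 10^10.
County 5: 10571²·(1 − 492/10571)·751100/492 = 1.6265454 × 10^11.
Sum = 2.3902417 × 10^11.
SE = √(2.3902417 × 10^11) = 488900.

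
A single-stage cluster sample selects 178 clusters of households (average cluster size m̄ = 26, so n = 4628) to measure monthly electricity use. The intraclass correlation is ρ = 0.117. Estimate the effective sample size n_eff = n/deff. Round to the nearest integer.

1179

deff = 1 + (26 − 1)·0.117 = 1 + 2.925 = 3.925.
n_eff = 4628 / 3.925 = 1179.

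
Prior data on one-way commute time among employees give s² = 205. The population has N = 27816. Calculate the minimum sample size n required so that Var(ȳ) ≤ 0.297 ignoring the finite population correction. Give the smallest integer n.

691

Without fpc, n₀ = s²/D = 205/0.297 = 690.2357.
Rounding up, n = 691.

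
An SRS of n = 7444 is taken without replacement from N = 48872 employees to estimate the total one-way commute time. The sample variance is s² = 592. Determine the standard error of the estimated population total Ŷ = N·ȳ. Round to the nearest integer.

12689

Var(Ŷ) = N²·Var(ȳ) = N²·(1 − n/N)·s²/n.
f = 7444/48872 = 0.15231625; Var(ȳ) = 0.84768375·592/7444 = 0.06741386.
Var(Ŷ) = 48872² · 0.06741386 = 1.6101614 × 10^8.
SE(Ŷ) = √(1.6101614 × 10^8) = 12689.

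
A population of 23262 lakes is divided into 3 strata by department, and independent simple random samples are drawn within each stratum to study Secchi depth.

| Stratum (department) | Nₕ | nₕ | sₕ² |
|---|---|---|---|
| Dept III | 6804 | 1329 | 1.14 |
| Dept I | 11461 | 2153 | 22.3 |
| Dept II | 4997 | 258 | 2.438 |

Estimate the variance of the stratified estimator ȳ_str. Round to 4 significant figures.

0.002515

Var(ȳ_str) = Σₕ Wₕ²(1 − fₕ)sₕ²/nₕ with Wₕ = Nₕ/N, N = 23262.
Dept III: Wₕ = 0.29249420; term = 0.29249420²·(1 − 0.19532628)·1.14/1329 = 5.9051944 × 10^-5.
Dept I: Wₕ = 0.49269194; term = 0.49269194²·(1 − 0.18785446)·22.3/2153 = 0.0020419524.
Dept II: Wₕ = 0.21481386; term = 0.21481386²·(1 − 0.05163098)·2.438/258 = 4.135385 × 10^-4.
Sum = 0.0025145428.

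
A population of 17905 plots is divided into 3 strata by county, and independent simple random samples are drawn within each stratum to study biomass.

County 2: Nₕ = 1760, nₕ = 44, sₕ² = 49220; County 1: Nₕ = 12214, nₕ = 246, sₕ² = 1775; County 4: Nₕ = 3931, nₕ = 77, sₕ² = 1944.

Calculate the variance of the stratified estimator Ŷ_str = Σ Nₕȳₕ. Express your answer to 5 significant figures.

Var(Ŷ_str) = Σₕ Nₕ²(1 − fₕ)sₕ²/nₕ.
County 2: 1760²·(1 − 44/1760)·49220/44 = 3.3784608 × 10^9.
County 1: 12214²·(1 − 246/12214)·1775/246 = 1.0547335 × 10^9.
County 4: 3931²·(1 − 77/3931)·1944/77 = 3.8249018 × 10^8.
Sum = 4.8156845 × 10^9.

4.8157 × 10^9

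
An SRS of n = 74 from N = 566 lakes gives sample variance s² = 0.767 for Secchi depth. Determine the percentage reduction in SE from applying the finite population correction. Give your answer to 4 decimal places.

6.7660

f = n/N = 74/566 = 0.13074205.
SE_no-fpc = √(s²/n) = 0.10180798; SE_fpc = √((1−f)s²/n) = 0.094919656.
Ratio = √(1−f) = 0.93234004. Reduction = 100·(1 − 0.93234004) = 6.7660%.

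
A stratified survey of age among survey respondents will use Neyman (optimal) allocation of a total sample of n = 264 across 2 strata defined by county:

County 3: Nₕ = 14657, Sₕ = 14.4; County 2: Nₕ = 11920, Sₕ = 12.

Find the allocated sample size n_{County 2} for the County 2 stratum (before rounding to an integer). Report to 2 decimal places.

106.64

Neyman allocation: nₕ = n·NₕSₕ / Σⱼ NⱼSⱼ.
Σ NⱼSⱼ = 14657·14.4 + 11920·12 = 354100.8.
n_{County 2} = 264·11920·12 / 354100.8 = 106.64.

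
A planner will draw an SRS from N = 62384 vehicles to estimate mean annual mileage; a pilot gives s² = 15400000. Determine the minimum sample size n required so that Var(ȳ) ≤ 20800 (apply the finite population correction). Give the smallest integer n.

732

Without fpc, n₀ = s²/D = 15400000/20800 = 740.3846.
With fpc, (1 − n/N)·s²/n ≤ D requires n ≥ n₀/(1 + n₀/N) = 740.3846/(1 + 740.3846/62384) = 731.7006.
Rounding up, n = 732.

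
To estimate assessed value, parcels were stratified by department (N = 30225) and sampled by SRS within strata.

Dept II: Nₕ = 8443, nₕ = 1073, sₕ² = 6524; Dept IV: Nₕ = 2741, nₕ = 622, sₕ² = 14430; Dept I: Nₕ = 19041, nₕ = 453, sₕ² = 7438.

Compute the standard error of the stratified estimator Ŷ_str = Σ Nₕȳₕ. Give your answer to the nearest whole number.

Var(Ŷ_str) = Σₕ Nₕ²(1 − fₕ)sₕ²/nₕ.
Dept II: 8443²·(1 − 1073/8443)·6524/1073 = 3.7833673 × 10^8.
Dept IV: 2741²·(1 − 622/2741)·14430/622 = 1.3474602 × 10^8.
Dept I: 19041²·(1 − 453/19041)·7438/453 = 5.8113949 × 10^9.
Sum = 6.3244777 × 10^9.
SE = √(6.3244777 × 10^9) = 79527.

79527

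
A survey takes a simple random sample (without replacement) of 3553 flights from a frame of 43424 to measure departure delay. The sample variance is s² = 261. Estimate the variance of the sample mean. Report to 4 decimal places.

Under SRS without replacement, Var(ȳ) = (1 − f)·s²/n with f = n/N = 3553/43424 = 0.08182111.
Var(ȳ) = (1 − 0.08182111)·261/3553 = 0.91817889·0.073459049 = 0.067448548.

0.0674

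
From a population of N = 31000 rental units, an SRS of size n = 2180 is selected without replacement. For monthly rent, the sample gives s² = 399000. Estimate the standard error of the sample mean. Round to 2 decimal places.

13.04

Under SRS without replacement, Var(ȳ) = (1 − f)·s²/n with f = n/N = 2180/31000 = 0.07032258.
Var(ȳ) = (1 − 0.07032258)·399000/2180 = 0.92967742·183.02752 = 170.15656.
SE(ȳ) = √(170.15656) = 13.04.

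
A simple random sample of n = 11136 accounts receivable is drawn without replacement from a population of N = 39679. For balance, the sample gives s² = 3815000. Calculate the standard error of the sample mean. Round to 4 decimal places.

15.6983

Under SRS without replacement, Var(ȳ) = (1 − f)·s²/n with f = n/N = 11136/39679 = 0.28065223.
Var(ȳ) = (1 − 0.28065223)·3815000/11136 = 0.71934777·342.58261 = 246.43604.
SE(ȳ) = √(246.43604) = 15.6983.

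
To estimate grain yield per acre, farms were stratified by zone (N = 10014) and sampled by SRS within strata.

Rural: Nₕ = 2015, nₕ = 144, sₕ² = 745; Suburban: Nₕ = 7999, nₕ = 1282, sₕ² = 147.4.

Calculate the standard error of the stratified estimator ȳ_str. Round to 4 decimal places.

Var(ȳ_str) = Σₕ Wₕ²(1 − fₕ)sₕ²/nₕ with Wₕ = Nₕ/N, N = 10014.
Rural: Wₕ = 0.20121829; term = 0.20121829²·(1 − 0.07146402)·745/144 = 0.19450351.
Suburban: Wₕ = 0.79878171; term = 0.79878171²·(1 − 0.16027003)·147.4/1282 = 0.061603492.
Sum = 0.256107.
SE = √(0.256107) = 0.5061.

0.5061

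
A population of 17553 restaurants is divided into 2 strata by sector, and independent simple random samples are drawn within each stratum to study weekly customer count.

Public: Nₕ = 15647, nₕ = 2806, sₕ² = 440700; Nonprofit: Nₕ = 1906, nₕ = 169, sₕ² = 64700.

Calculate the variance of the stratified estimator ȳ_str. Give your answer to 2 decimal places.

106.53

Var(ȳ_str) = Σₕ Wₕ²(1 − fₕ)sₕ²/nₕ with Wₕ = Nₕ/N, N = 17553.
Public: Wₕ = 0.89141457; term = 0.89141457²·(1 − 0.17933150)·440700/2806 = 102.41949.
Nonprofit: Wₕ = 0.10858543; term = 0.10858543²·(1 − 0.08866737)·64700/169 = 4.1137471.
Sum = 106.53324.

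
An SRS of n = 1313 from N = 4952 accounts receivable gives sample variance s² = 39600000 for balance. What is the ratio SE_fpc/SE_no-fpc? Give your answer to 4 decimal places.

0.8572

f = n/N = 1313/4952 = 0.26514540.
SE_no-fpc = √(s²/n) = 173.66617; SE_fpc = √((1−f)s²/n) = 148.873.
Ratio = √(1−f) = 0.85723661.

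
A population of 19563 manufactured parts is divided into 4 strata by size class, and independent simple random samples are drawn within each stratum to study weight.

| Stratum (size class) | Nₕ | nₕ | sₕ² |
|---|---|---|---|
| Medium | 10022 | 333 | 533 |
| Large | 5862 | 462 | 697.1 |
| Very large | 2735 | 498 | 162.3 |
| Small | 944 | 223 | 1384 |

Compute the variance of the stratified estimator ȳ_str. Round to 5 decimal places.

0.54716

Var(ȳ_str) = Σₕ Wₕ²(1 − fₕ)sₕ²/nₕ with Wₕ = Nₕ/N, N = 19563.
Medium: Wₕ = 0.51229362; term = 0.51229362²·(1 − 0.03322690)·533/333 = 0.40611162.
Large: Wₕ = 0.29964729; term = 0.29964729²·(1 − 0.07881269)·697.1/462 = 0.12480206.
Very large: Wₕ = 0.13980473; term = 0.13980473²·(1 − 0.18208410)·162.3/498 = 0.0052100463.
Small: Wₕ = 0.04825436; term = 0.04825436²·(1 − 0.23622881)·1384/223 = 0.01103742.
Sum = 0.54716115.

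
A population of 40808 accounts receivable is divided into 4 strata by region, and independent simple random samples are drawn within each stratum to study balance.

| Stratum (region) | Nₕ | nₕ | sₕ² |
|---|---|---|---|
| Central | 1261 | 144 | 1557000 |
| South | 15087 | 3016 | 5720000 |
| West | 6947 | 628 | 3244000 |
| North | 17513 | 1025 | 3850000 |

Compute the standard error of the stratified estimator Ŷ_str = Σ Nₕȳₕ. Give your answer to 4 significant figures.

1.293 × 10^6

Var(Ŷ_str) = Σₕ Nₕ²(1 − fₕ)sₕ²/nₕ.
Central: 1261²·(1 − 144/1261)·1557000/144 = 1.5229806 × 10^10.
South: 15087²·(1 − 3016/15087)·5720000/3016 = 3.4539085 × 10^11.
West: 6947²·(1 − 628/6947)·3244000/628 = 2.2676021 × 10^11.
North: 17513²·(1 − 1025/17513)·3850000/1025 = 1.0845895 × 10^12.
Sum = 1.6719704 × 10^12.
SE = √(1.6719704 × 10^12) = 1.293 × 10^6.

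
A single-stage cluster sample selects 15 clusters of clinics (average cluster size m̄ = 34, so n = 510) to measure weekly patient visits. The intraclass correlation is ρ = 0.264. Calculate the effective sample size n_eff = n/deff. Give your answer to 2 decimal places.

52.51

deff = 1 + (34 − 1)·0.264 = 1 + 8.712 = 9.712.
n_eff = 510 / 9.712 = 52.51.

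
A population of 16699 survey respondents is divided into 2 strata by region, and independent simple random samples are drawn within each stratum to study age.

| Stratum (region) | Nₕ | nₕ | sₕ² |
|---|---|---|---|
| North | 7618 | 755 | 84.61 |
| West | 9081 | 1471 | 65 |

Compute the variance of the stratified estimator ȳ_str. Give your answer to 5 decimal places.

Var(ȳ_str) = Σₕ Wₕ²(1 − fₕ)sₕ²/nₕ with Wₕ = Nₕ/N, N = 16699.
North: Wₕ = 0.45619498; term = 0.45619498²·(1 − 0.09910738)·84.61/755 = 0.0210111.
West: Wₕ = 0.54380502; term = 0.54380502²·(1 − 0.16198657)·65/1471 = 0.010950604.
Sum = 0.031961704.

0.03196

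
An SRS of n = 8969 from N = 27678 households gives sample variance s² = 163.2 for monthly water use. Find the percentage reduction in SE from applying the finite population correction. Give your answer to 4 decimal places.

f = n/N = 8969/27678 = 0.32404798.
SE_no-fpc = √(s²/n) = 0.13489258; SE_fpc = √((1−f)s²/n) = 0.11090369.
Ratio = √(1−f) = 0.82216301. Reduction = 100·(1 − 0.82216301) = 17.7837%.

17.7837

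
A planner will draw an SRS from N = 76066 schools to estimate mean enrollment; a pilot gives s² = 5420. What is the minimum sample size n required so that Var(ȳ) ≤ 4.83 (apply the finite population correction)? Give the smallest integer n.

1106

Without fpc, n₀ = s²/D = 5420/4.83 = 1122.1532.
With fpc, (1 − n/N)·s²/n ≤ D requires n ≥ n₀/(1 + n₀/N) = 1122.1532/(1 + 1122.1532/76066) = 1105.8395.
Rounding up, n = 1106.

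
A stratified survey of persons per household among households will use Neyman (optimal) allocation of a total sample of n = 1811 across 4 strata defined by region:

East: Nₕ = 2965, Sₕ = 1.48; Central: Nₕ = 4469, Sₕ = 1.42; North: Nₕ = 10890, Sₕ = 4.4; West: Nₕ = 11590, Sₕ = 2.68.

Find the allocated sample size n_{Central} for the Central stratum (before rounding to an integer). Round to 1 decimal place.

Neyman allocation: nₕ = n·NₕSₕ / Σⱼ NⱼSⱼ.
Σ NⱼSⱼ = 2965·1.48 + 4469·1.42 + 10890·4.4 + 11590·2.68 = 89711.38.
n_{Central} = 1811·4469·1.42 / 89711.38 = 128.1.

128.1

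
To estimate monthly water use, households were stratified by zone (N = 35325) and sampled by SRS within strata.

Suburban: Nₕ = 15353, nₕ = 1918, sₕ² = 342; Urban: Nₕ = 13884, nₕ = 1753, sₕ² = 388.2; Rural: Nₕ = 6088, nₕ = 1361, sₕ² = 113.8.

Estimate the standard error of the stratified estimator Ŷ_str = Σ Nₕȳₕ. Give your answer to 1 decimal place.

Var(Ŷ_str) = Σₕ Nₕ²(1 − fₕ)sₕ²/nₕ.
Suburban: 15353²·(1 − 1918/15353)·342/1918 = 3.677972 × 10^7.
Urban: 13884²·(1 − 1753/13884)·388.2/1753 = 3.7297938 × 10^7.
Rural: 6088²·(1 − 1361/6088)·113.8/1361 = 2.4062701 × 10^6.
Sum = 7.6483928 × 10^7.
SE = √(7.6483928 × 10^7) = 8745.5.

8745.5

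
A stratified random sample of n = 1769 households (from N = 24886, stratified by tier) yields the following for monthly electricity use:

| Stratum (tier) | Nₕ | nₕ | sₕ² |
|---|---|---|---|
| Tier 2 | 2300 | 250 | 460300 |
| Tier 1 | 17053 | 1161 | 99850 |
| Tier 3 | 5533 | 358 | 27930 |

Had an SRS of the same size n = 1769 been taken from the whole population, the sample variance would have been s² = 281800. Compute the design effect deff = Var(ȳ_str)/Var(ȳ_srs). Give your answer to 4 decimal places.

Var(ȳ_str) = Σ Wₕ²(1−fₕ)sₕ²/nₕ with Wₕ = Nₕ/24886:
  Tier 2: (2300/24886)²·(1−250/2300)·460300/250 = 14.017561
  Tier 1: (17053/24886)²·(1−1161/17053)·99850/1161 = 37.634401
  Tier 3: (5533/24886)²·(1−358/5533)·27930/358 = 3.6070216
  → Var(ȳ_str) = 55.258984.
Var(ȳ_srs) = (1 − 1769/24886)·281800/1769 = 147.9754.
deff = 55.258984 / 147.9754 = 0.3734.

0.3734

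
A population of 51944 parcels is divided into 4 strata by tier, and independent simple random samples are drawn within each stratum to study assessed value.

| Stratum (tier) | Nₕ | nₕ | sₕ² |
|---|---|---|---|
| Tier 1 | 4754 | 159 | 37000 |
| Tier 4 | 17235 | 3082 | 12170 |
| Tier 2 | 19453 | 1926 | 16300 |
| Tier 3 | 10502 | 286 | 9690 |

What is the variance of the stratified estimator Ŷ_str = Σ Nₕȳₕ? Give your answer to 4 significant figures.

1.257 × 10^10

Var(Ŷ_str) = Σₕ Nₕ²(1 − fₕ)sₕ²/nₕ.
Tier 1: 4754²·(1 − 159/4754)·37000/159 = 5.0833416 × 10^9.
Tier 4: 17235²·(1 − 3082/17235)·12170/3082 = 9.632028 × 10^8.
Tier 2: 19453²·(1 − 1926/19453)·16300/1926 = 2.8855293 × 10^9.
Tier 3: 10502²·(1 − 286/10502)·9690/286 = 3.6350521 × 10^9.
Sum = 1.2567126 × 10^10.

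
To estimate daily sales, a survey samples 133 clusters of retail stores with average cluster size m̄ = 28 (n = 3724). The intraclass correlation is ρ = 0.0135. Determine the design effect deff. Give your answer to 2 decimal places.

1.36

deff = 1 + (28 − 1)·0.0135 = 1 + 0.3645 = 1.3645.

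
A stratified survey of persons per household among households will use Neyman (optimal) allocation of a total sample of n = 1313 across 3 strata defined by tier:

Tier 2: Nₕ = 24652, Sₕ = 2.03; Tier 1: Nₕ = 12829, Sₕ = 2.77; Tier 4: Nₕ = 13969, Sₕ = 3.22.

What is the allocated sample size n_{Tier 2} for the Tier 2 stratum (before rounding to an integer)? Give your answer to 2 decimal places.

Neyman allocation: nₕ = n·NₕSₕ / Σⱼ NⱼSⱼ.
Σ NⱼSⱼ = 24652·2.03 + 12829·2.77 + 13969·3.22 = 130560.07.
n_{Tier 2} = 1313·24652·2.03 / 130560.07 = 503.27.

503.27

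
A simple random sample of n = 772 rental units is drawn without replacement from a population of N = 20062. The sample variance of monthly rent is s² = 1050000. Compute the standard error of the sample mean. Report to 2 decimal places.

36.16

Under SRS without replacement, Var(ȳ) = (1 − f)·s²/n with f = n/N = 772/20062 = 0.03848071.
Var(ȳ) = (1 − 0.03848071)·1050000/772 = 0.96151929·1360.1036 = 1307.7659.
SE(ȳ) = √(1307.7659) = 36.16.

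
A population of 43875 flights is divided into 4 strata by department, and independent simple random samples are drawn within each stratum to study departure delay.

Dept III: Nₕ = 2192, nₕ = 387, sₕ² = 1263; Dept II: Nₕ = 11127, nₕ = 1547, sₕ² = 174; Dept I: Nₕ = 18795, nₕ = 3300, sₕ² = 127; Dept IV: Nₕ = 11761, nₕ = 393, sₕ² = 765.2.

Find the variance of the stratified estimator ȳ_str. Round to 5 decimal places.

0.15399

Var(ȳ_str) = Σₕ Wₕ²(1 − fₕ)sₕ²/nₕ with Wₕ = Nₕ/N, N = 43875.
Dept III: Wₕ = 0.04996011; term = 0.04996011²·(1 − 0.17655109)·1263/387 = 0.0067077348.
Dept II: Wₕ = 0.25360684; term = 0.25360684²·(1 − 0.13903119)·174/1547 = 0.0062282821.
Dept I: Wₕ = 0.42837607; term = 0.42837607²·(1 − 0.17557861)·127/3300 = 0.005822231.
Dept IV: Wₕ = 0.26805698; term = 0.26805698²·(1 − 0.03341553)·765.2/393 = 0.13523106.
Sum = 0.15398931.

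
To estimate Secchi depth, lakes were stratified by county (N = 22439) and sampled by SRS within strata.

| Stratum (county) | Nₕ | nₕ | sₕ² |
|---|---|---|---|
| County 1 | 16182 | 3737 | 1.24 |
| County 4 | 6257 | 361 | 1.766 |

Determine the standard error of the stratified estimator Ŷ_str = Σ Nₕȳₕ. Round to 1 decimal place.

Var(Ŷ_str) = Σₕ Nₕ²(1 − fₕ)sₕ²/nₕ.
County 1: 16182²·(1 − 3737/16182)·1.24/3737 = 66822.956.
County 4: 6257²·(1 − 361/6257)·1.766/361 = 180470.88.
Sum = 247293.84.
SE = √(247293.84) = 497.3.

497.3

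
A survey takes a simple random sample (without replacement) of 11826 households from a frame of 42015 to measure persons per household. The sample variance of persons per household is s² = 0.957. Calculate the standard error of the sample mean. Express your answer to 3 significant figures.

0.00763

Under SRS without replacement, Var(ȳ) = (1 − f)·s²/n with f = n/N = 11826/42015 = 0.28147090.
Var(ȳ) = (1 − 0.28147090)·0.957/11826 = 0.71852910·8.0923389 × 10^-5 = 5.814581 × 10^-5.
SE(ȳ) = √(5.814581 × 10^-5) = 0.00763.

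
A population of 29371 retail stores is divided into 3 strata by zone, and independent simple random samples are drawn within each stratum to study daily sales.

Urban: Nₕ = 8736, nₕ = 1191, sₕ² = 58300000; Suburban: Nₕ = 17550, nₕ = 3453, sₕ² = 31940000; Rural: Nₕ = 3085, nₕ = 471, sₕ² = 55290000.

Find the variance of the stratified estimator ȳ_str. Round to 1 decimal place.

Var(ȳ_str) = Σₕ Wₕ²(1 − fₕ)sₕ²/nₕ with Wₕ = Nₕ/N, N = 29371.
Urban: Wₕ = 0.29743625; term = 0.29743625²·(1 − 0.13633242)·58300000/1191 = 3740.1687.
Suburban: Wₕ = 0.59752817; term = 0.59752817²·(1 − 0.19675214)·31940000/3453 = 2652.8011.
Rural: Wₕ = 0.10503558; term = 0.10503558²·(1 − 0.15267423)·55290000/471 = 1097.3596.
Sum = 7490.3294.

7490.3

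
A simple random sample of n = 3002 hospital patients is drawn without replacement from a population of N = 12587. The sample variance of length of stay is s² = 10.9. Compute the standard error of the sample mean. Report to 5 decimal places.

0.05258

Under SRS without replacement, Var(ȳ) = (1 − f)·s²/n with f = n/N = 3002/12587 = 0.23850004.
Var(ȳ) = (1 − 0.23850004)·10.9/3002 = 0.76149996·0.0036309127 = 0.0027649399.
SE(ȳ) = √(0.0027649399) = 0.05258.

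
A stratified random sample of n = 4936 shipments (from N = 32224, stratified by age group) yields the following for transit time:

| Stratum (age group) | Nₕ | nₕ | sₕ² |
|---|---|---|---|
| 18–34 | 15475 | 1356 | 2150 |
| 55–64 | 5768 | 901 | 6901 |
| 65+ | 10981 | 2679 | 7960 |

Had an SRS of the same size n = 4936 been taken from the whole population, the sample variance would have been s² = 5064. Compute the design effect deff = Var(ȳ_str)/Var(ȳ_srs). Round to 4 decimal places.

0.9226

Var(ȳ_str) = Σ Wₕ²(1−fₕ)sₕ²/nₕ with Wₕ = Nₕ/32224:
  18–34: (15475/32224)²·(1−1356/15475)·2150/1356 = 0.33362184
  55–64: (5768/32224)²·(1−901/5768)·6901/901 = 0.20706893
  65+: (10981/32224)²·(1−2679/10981)·7960/2679 = 0.26085915
  → Var(ȳ_str) = 0.80154992.
Var(ȳ_srs) = (1 − 4936/32224)·5064/4936 = 0.86878198.
deff = 0.80154992 / 0.86878198 = 0.9226.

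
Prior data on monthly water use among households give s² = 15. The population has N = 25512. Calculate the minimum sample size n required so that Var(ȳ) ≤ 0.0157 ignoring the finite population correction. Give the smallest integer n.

Without fpc, n₀ = s²/D = 15/0.0157 = 955.4140.
Rounding up, n = 956.

956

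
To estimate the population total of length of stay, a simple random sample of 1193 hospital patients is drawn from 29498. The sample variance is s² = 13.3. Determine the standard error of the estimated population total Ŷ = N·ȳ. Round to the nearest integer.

Var(Ŷ) = N²·Var(ȳ) = N²·(1 − n/N)·s²/n.
f = 1193/29498 = 0.04044342; Var(ȳ) = 0.95955658·13.3/1193 = 0.010697487.
Var(Ŷ) = 29498² · 0.010697487 = 9.3082258 × 10^6.
SE(Ŷ) = √(9.3082258 × 10^6) = 3051.

3051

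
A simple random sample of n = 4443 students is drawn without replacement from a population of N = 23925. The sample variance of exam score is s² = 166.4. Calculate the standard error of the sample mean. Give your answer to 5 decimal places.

Under SRS without replacement, Var(ȳ) = (1 − f)·s²/n with f = n/N = 4443/23925 = 0.18570533.
Var(ȳ) = (1 − 0.18570533)·166.4/4443 = 0.81429467·0.037452172 = 0.030497104.
SE(ȳ) = √(0.030497104) = 0.17463.

0.17463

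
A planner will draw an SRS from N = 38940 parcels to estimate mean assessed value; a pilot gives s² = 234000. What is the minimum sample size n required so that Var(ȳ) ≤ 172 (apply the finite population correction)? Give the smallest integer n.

1315

Without fpc, n₀ = s²/D = 234000/172 = 1360.4651.
With fpc, (1 − n/N)·s²/n ≤ D requires n ≥ n₀/(1 + n₀/N) = 1360.4651/(1 + 1360.4651/38940) = 1314.5385.
Rounding up, n = 1315.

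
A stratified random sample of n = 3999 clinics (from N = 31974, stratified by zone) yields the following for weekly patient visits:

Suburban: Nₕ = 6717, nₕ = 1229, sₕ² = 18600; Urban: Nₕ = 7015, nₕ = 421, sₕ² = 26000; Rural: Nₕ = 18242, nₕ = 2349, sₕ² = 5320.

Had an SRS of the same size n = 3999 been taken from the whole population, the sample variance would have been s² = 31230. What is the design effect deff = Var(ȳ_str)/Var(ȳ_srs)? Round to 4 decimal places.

Var(ȳ_str) = Σ Wₕ²(1−fₕ)sₕ²/nₕ with Wₕ = Nₕ/31974:
  Suburban: (6717/31974)²·(1−1229/6717)·18600/1229 = 0.54570329
  Urban: (7015/31974)²·(1−421/7015)·26000/421 = 2.7943058
  Rural: (18242/31974)²·(1−2349/18242)·5320/2349 = 0.64226316
  → Var(ȳ_str) = 3.9822723.
Var(ȳ_srs) = (1 − 3999/31974)·31230/3999 = 6.8327213.
deff = 3.9822723 / 6.8327213 = 0.5828.

0.5828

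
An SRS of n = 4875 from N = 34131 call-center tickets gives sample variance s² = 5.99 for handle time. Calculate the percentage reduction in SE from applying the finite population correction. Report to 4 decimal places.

7.4166

f = n/N = 4875/34131 = 0.14283203.
SE_no-fpc = √(s²/n) = 0.035053073; SE_fpc = √((1−f)s²/n) = 0.032453315.
Ratio = √(1−f) = 0.92583366. Reduction = 100·(1 − 0.92583366) = 7.4166%.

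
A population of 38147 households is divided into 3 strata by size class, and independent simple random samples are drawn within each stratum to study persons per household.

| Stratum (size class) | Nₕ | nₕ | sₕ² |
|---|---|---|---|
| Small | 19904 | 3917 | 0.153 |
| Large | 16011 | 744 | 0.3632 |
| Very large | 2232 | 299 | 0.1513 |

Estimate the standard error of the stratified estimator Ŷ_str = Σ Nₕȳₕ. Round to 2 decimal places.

Var(Ŷ_str) = Σₕ Nₕ²(1 − fₕ)sₕ²/nₕ.
Small: 19904²·(1 − 3917/19904)·0.153/3917 = 12429.258.
Large: 16011²·(1 − 744/16011)·0.3632/744 = 119328.74.
Very large: 2232²·(1 − 299/2232)·0.1513/299 = 2183.2013.
Sum = 133941.2.
SE = √(133941.2) = 365.98.

365.98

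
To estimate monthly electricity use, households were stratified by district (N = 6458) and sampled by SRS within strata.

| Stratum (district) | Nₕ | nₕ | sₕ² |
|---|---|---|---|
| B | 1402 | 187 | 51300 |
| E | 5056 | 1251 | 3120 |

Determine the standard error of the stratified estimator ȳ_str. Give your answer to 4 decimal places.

3.5150

Var(ȳ_str) = Σₕ Wₕ²(1 − fₕ)sₕ²/nₕ with Wₕ = Nₕ/N, N = 6458.
B: Wₕ = 0.21709508; term = 0.21709508²·(1 − 0.13338088)·51300/187 = 11.204796.
E: Wₕ = 0.78290492; term = 0.78290492²·(1 − 0.24742880)·3120/1251 = 1.1504372.
Sum = 12.355233.
SE = √(12.355233) = 3.5150.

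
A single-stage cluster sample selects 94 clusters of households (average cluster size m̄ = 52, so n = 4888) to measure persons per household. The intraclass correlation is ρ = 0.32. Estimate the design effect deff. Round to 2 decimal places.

17.32

deff = 1 + (52 − 1)·0.32 = 1 + 16.32 = 17.32.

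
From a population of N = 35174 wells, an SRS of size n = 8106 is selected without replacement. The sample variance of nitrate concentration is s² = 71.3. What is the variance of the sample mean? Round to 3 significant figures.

0.00677

Under SRS without replacement, Var(ȳ) = (1 − f)·s²/n with f = n/N = 8106/35174 = 0.23045431.
Var(ȳ) = (1 − 0.23045431)·71.3/8106 = 0.76954569·0.0087959536 = 0.0067688882.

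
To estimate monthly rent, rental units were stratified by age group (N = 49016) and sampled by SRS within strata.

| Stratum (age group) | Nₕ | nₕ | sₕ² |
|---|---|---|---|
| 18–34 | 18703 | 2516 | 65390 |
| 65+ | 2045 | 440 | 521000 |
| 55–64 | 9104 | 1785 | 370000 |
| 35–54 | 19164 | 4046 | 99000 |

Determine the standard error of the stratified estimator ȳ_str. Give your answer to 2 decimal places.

Var(ȳ_str) = Σₕ Wₕ²(1 − fₕ)sₕ²/nₕ with Wₕ = Nₕ/N, N = 49016.
18–34: Wₕ = 0.38156928; term = 0.38156928²·(1 − 0.13452387)·65390/2516 = 3.2749344.
65+: Wₕ = 0.04172107; term = 0.04172107²·(1 − 0.21515892)·521000/440 = 1.6176243.
55–64: Wₕ = 0.18573527; term = 0.18573527²·(1 − 0.19606766)·370000/1785 = 5.7487281.
35–54: Wₕ = 0.39097438; term = 0.39097438²·(1 − 0.21112503)·99000/4046 = 2.9506255.
Sum = 13.591912.
SE = √(13.591912) = 3.69.

3.69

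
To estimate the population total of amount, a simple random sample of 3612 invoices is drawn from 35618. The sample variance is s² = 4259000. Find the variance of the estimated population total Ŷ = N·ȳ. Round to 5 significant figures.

Var(Ŷ) = N²·Var(ȳ) = N²·(1 − n/N)·s²/n.
f = 3612/35618 = 0.10140940; Var(ȳ) = 0.89859060·4259000/3612 = 1059.5508.
Var(Ŷ) = 35618² · 1059.5508 = 1.3441906 × 10^12.

1.3442 × 10^12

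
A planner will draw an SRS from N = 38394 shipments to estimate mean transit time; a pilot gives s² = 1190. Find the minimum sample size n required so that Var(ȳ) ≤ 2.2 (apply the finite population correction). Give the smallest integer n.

Without fpc, n₀ = s²/D = 1190/2.2 = 540.9091.
With fpc, (1 − n/N)·s²/n ≤ D requires n ≥ n₀/(1 + n₀/N) = 540.9091/(1 + 540.9091/38394) = 533.3944.
Rounding up, n = 534.

534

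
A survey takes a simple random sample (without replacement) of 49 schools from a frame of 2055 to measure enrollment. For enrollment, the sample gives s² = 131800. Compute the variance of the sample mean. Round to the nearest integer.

Under SRS without replacement, Var(ȳ) = (1 − f)·s²/n with f = n/N = 49/2055 = 0.02384428.
Var(ȳ) = (1 − 0.02384428)·131800/49 = 0.97615572·2689.7959 = 2625.6597.

2626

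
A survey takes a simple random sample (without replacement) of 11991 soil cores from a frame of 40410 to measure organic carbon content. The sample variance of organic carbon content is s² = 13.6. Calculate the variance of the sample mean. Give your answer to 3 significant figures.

7.98 × 10^-4

Under SRS without replacement, Var(ȳ) = (1 − f)·s²/n with f = n/N = 11991/40410 = 0.29673348.
Var(ȳ) = (1 − 0.29673348)·13.6/11991 = 0.70326652·0.001134184 = 7.9763361 × 10^-4.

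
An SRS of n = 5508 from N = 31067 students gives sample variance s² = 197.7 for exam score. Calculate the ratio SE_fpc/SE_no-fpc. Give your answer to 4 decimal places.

f = n/N = 5508/31067 = 0.17729424.
SE_no-fpc = √(s²/n) = 0.18945513; SE_fpc = √((1−f)s²/n) = 0.17184173.
Ratio = √(1−f) = 0.90703129.

0.9070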